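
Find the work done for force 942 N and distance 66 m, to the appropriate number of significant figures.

6.2 × 10^4 J

work done = 942 N × 66 m = 62172 J.
942 has 3 significant figures; 66 has 2.
Division/multiplication keeps the fewest: 2 significant figures.
Rounded: 6.2 × 10^4 J.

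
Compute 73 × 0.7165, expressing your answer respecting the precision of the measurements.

52

73 × 0.7165 = 52.3045
Multiplication/division keeps the fewest significant figures: 73 → 2 s.f., 0.7165 → 4 s.f.; limit is 2.
Rounded to 2 significant figures: 52.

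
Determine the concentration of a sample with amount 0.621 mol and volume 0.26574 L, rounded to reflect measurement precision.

concentration = 0.621 mol ÷ 0.26574 L = 2.33687062542… mol/L.
0.621 has 3 significant figures; 0.26574 has 5.
Division/multiplication keeps the fewest: 3 significant figures.
Rounded: 2.34 mol/L.

2.34 mol/L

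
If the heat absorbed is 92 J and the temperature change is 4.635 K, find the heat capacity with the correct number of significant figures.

20. J/K

heat capacity = 92 J ÷ 4.635 K = 19.8489751888… J/K.
92 has 2 significant figures; 4.635 has 4.
Division/multiplication keeps the fewest: 2 significant figures.
Rounded: 20. J/K.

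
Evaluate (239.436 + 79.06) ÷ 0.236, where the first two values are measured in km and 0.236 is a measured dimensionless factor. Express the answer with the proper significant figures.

1.35 × 10³ km

239.436 km + 79.06 km = 318.496 km; the sum is limited to 2 decimal places (5 s.f.).
Carrying full precision, 318.496 ÷ 0.236 = 1349.55932203… km; 0.236 has 3 s.f., so the result keeps min(5, 3) = 3 s.f.
Rounded to 3 significant figures: 1.35 × 10³ km.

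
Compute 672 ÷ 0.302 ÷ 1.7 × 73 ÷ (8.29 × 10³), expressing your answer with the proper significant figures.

672 ÷ 0.302 ÷ 1.7 × 73 ÷ (8.29 × 10³) = 11.5260828846…
Multiplication/division keeps the fewest significant figures: 672 → 3 s.f., 0.302 → 3 s.f., 1.7 → 2 s.f., 73 → 2 s.f., 8.29 × 10³ → 3 s.f.; limit is 2.
Rounded to 2 significant figures: 12.

12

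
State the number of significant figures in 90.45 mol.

4

90.45: zeros between nonzero digits are significant.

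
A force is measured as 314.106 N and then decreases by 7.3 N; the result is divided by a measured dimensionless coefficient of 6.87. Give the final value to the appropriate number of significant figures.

44.7 N

314.106 N − 7.3 N = 306.806 N; the difference is limited to 1 decimal place (4 s.f.).
Carrying full precision, 306.806 ÷ 6.87 = 44.6588064047… N; 6.87 has 3 s.f., so the result keeps min(4, 3) = 3 s.f.
Rounded to 3 significant figures: 44.7 N.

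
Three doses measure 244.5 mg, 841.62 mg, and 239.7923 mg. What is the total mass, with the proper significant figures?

244.5 mg + 841.62 mg + 239.7923 mg = 1325.9123 mg.
Addition/subtraction keeps the fewest decimal places: 244.5 → 1 decimal place, 841.62 → 2 decimal places, 239.7923 → 4 decimal places; limit is 1.
Rounded to 1 decimal place: 1.3259 × 10^3 mg.

1.3259 × 10^3 mg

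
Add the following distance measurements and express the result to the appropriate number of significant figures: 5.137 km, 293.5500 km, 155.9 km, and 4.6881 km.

5.137 km + 293.5500 km + 155.9 km + 4.6881 km = 459.2751 km.
Addition/subtraction keeps the fewest decimal places: 5.137 → 3 decimal places, 293.5500 → 4 decimal places, 155.9 → 1 decimal place, 4.6881 → 4 decimal places; limit is 1.
Rounded to 1 decimal place: 4.593 × 10² km.

4.593 × 10² km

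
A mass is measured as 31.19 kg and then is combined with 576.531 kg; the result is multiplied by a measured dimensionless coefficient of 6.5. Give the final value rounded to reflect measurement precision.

31.19 kg + 576.531 kg = 607.721 kg; the sum is limited to 2 decimal places (5 s.f.).
Carrying full precision, 607.721 × 6.5 = 3950.1865 kg; 6.5 has 2 s.f., so the result keeps min(5, 2) = 2 s.f.
Rounded to 2 significant figures: 4.0 × 10^3 kg.

4.0 × 10^3 kg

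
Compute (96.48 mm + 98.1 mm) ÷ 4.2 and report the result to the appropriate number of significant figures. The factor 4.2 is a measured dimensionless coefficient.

46 mm

96.48 mm + 98.1 mm = 194.58 mm; the sum is limited to 1 decimal place (4 s.f.).
Carrying full precision, 194.58 ÷ 4.2 = 46.3285714286… mm; 4.2 has 2 s.f., so the result keeps min(4, 2) = 2 s.f.
Rounded to 2 significant figures: 46 mm.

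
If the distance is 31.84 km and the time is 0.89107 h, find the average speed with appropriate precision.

average speed = 31.84 km ÷ 0.89107 h = 35.7323218153… km/h.
31.84 has 4 significant figures; 0.89107 has 5.
Division/multiplication keeps the fewest: 4 significant figures.
Rounded: 35.73 km/h.

35.73 km/h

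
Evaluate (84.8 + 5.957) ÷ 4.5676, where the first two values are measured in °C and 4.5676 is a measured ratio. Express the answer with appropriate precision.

84.8 °C + 5.957 °C = 90.757 °C; the sum is limited to 1 decimal place (3 s.f.).
Carrying full precision, 90.757 ÷ 4.5676 = 19.8697346528… °C; 4.5676 has 5 s.f., so the result keeps min(3, 5) = 3 s.f.
Rounded to 3 significant figures: 19.9 °C.

19.9 °C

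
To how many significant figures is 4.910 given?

4.910: trailing zeros after a decimal point are significant.

4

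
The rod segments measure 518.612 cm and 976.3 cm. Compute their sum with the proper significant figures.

518.612 cm + 976.3 cm = 1494.912 cm.
Addition/subtraction keeps the fewest decimal places: 518.612 → 3 decimal places, 976.3 → 1 decimal place; limit is 1.
Rounded to 1 decimal place: 1494.9 cm.

1494.9 cm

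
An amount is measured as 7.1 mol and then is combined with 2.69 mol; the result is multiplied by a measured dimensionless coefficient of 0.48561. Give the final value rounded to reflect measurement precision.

7.1 mol + 2.69 mol = 9.79 mol; the sum is limited to 1 decimal place (2 s.f.).
Carrying full precision, 9.79 × 0.48561 = 4.7541219 mol; 0.48561 has 5 s.f., so the result keeps min(2, 5) = 2 s.f.
Rounded to 2 significant figures: 4.8 mol.

4.8 mol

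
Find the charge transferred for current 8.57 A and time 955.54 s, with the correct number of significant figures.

charge transferred = 8.57 A × 955.54 s = 8188.9778 C.
8.57 has 3 significant figures; 955.54 has 5.
Division/multiplication keeps the fewest: 3 significant figures.
Rounded: 8.19 × 10^3 C.

8.19 × 10^3 C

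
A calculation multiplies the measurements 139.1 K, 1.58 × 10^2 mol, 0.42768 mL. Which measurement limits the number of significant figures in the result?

139.1 K → 4 s.f.; 1.58 × 10^2 mol → 3 s.f.; 0.42768 mL → 5 s.f.
The fewest is 3 significant figures, from 1.58 × 10^2 mol.

1.58 × 10^2 mol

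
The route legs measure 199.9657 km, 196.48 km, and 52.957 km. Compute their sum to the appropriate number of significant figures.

199.9657 km + 196.48 km + 52.957 km = 449.4027 km.
Addition/subtraction keeps the fewest decimal places: 199.9657 → 4 decimal places, 196.48 → 2 decimal places, 52.957 → 3 decimal places; limit is 2.
Rounded to 2 decimal places: 449.40 km.

449.40 km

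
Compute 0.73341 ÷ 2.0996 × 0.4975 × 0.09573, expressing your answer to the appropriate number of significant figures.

0.73341 ÷ 2.0996 × 0.4975 × 0.09573 = 0.0166360955905…
Multiplication/division keeps the fewest significant figures: 0.73341 → 5 s.f., 2.0996 → 5 s.f., 0.4975 → 4 s.f., 0.09573 → 4 s.f.; limit is 4.
Rounded to 4 significant figures: 1.664 × 10⁻².

1.664 × 10⁻²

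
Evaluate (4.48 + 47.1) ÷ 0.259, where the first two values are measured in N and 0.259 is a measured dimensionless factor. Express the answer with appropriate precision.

199 N

4.48 N + 47.1 N = 51.58 N; the sum is limited to 1 decimal place (3 s.f.).
Carrying full precision, 51.58 ÷ 0.259 = 199.150579151… N; 0.259 has 3 s.f., so the result keeps min(3, 3) = 3 s.f.
Rounded to 3 significant figures: 199 N.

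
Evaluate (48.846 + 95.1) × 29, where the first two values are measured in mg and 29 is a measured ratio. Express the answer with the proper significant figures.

4.2 × 10^3 mg

48.846 mg + 95.1 mg = 143.946 mg; the sum is limited to 1 decimal place (4 s.f.).
Carrying full precision, 143.946 × 29 = 4174.434 mg; 29 has 2 s.f., so the result keeps min(4, 2) = 2 s.f.
Rounded to 2 significant figures: 4.2 × 10^3 mg.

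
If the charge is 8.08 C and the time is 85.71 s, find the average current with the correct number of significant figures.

0.0943 A

average current = 8.08 C ÷ 85.71 s = 0.0942713802357… A.
8.08 has 3 significant figures; 85.71 has 4.
Division/multiplication keeps the fewest: 3 significant figures.
Rounded: 0.0943 A.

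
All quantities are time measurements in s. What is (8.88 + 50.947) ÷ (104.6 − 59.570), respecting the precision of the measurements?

1.33

8.88 + 50.947 = 59.827, limited to 2 d.p. → 4 s.f.; 104.6 − 59.570 = 45.030, limited to 1 d.p. → 3 s.f.
Carrying full precision, 59.827 ÷ 45.030 = 1.32860315345…; keep min(4, 3) = 3 s.f.
Rounded to 3 significant figures: 1.33.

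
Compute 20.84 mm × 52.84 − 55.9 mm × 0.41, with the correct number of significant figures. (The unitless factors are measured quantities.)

20.84 × 52.84 = 1101.1856 → 1.101 × 10³ mm (4 s.f., last digit at the 10^0 place).
55.9 × 0.41 = 22.919 → 23 mm (2 s.f., last digit at the 10^0 place).
Difference: 1078.2666 mm; keep the coarser place, 10^0.
Result: 1078 mm.

1078 mm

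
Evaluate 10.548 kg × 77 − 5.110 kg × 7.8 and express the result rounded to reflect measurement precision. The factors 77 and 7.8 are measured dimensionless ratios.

10.548 × 77 = 812.196 → 8.1 × 10² kg (2 s.f., last digit at the 10^1 place).
5.110 × 7.8 = 39.858 → 40. kg (2 s.f., last digit at the 10^0 place).
Difference: 772.338 kg; keep the coarser place, 10^1.
Result: 7.7 × 10² kg.

7.7 × 10² kg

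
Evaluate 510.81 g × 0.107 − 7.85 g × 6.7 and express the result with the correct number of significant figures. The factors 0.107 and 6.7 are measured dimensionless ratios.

510.81 × 0.107 = 54.65667 → 54.7 g (3 s.f., last digit at the 10^-1 place).
7.85 × 6.7 = 52.595 → 53 g (2 s.f., last digit at the 10^0 place).
Difference: 2.06167 g; keep the coarser place, 10^0.
Result: 2 g.

2 g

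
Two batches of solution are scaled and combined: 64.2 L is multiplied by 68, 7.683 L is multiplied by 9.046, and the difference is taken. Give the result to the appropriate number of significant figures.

64.2 × 68 = 4365.6 → 4.4 × 10³ L (2 s.f., last digit at the 10^2 place).
7.683 × 9.046 = 69.500418 → 69.50 L (4 s.f., last digit at the 10^-2 place).
Difference: 4296.099582 L; keep the coarser place, 10^2.
Result: 4.3 × 10³ L.

4.3 × 10³ L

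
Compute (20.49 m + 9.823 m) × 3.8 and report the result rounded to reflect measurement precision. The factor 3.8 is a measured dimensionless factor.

20.49 m + 9.823 m = 30.313 m; the sum is limited to 2 decimal places (4 s.f.).
Carrying full precision, 30.313 × 3.8 = 115.1894 m; 3.8 has 2 s.f., so the result keeps min(4, 2) = 2 s.f.
Rounded to 2 significant figures: 1.2 × 10^2 m.

1.2 × 10^2 m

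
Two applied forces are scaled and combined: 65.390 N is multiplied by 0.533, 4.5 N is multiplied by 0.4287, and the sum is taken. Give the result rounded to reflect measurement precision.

36.8 N

65.390 × 0.533 = 34.85287 → 34.9 N (3 s.f., last digit at the 10^-1 place).
4.5 × 0.4287 = 1.92915 → 1.9 N (2 s.f., last digit at the 10^-1 place).
Sum: 36.78202 N; keep the coarser place, 10^-1.
Result: 36.8 N.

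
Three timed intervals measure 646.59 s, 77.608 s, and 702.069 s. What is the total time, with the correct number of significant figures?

1426.27 s

646.59 s + 77.608 s + 702.069 s = 1426.267 s.
Addition/subtraction keeps the fewest decimal places: 646.59 → 2 decimal places, 77.608 → 3 decimal places, 702.069 → 3 decimal places; limit is 2.
Rounded to 2 decimal places: 1426.27 s.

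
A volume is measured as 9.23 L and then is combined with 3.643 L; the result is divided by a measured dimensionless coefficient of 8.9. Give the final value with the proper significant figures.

1.4 L

9.23 L + 3.643 L = 12.873 L; the sum is limited to 2 decimal places (4 s.f.).
Carrying full precision, 12.873 ÷ 8.9 = 1.44640449438… L; 8.9 has 2 s.f., so the result keeps min(4, 2) = 2 s.f.
Rounded to 2 significant figures: 1.4 L.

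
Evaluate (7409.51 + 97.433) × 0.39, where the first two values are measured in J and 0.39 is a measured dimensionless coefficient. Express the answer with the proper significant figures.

7409.51 J + 97.433 J = 7506.943 J; the sum is limited to 2 decimal places (6 s.f.).
Carrying full precision, 7506.943 × 0.39 = 2927.70777 J; 0.39 has 2 s.f., so the result keeps min(6, 2) = 2 s.f.
Rounded to 2 significant figures: 2.9 × 10^3 J.

2.9 × 10^3 J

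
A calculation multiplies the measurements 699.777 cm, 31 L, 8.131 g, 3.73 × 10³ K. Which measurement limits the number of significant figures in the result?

699.777 cm → 6 s.f.; 31 L → 2 s.f.; 8.131 g → 4 s.f.; 3.73 × 10³ K → 3 s.f.
The fewest is 2 significant figures, from 31 L.

31 L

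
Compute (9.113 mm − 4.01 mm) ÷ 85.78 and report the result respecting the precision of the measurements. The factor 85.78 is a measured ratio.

0.0595 mm

9.113 mm − 4.01 mm = 5.103 mm; the difference is limited to 2 decimal places (3 s.f.).
Carrying full precision, 5.103 ÷ 85.78 = 0.0594893914665… mm; 85.78 has 4 s.f., so the result keeps min(3, 4) = 3 s.f.
Rounded to 3 significant figures: 0.0595 mm.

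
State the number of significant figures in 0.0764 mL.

3

0.0764: leading zeros are not significant.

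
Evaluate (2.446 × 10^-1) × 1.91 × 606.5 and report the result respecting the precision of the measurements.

(2.446 × 10^-1) × 1.91 × 606.5 = 283.348309
Multiplication/division keeps the fewest significant figures: 2.446 × 10^-1 → 4 s.f., 1.91 → 3 s.f., 606.5 → 4 s.f.; limit is 3.
Rounded to 3 significant figures: 283.

283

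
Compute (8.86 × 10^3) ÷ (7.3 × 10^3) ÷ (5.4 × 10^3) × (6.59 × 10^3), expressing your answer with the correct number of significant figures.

1.5

(8.86 × 10^3) ÷ (7.3 × 10^3) ÷ (5.4 × 10^3) × (6.59 × 10^3) = 1.48116184678…
Multiplication/division keeps the fewest significant figures: 8.86 × 10^3 → 3 s.f., 7.3 × 10^3 → 2 s.f., 5.4 × 10^3 → 2 s.f., 6.59 × 10^3 → 3 s.f.; limit is 2.
Rounded to 2 significant figures: 1.5.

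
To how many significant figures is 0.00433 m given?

0.00433: leading zeros are not significant.

3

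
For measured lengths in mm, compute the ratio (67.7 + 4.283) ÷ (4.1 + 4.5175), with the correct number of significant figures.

67.7 + 4.283 = 71.983, limited to 1 d.p. → 3 s.f.; 4.1 + 4.5175 = 8.6175, limited to 1 d.p. → 2 s.f.
Carrying full precision, 71.983 ÷ 8.6175 = 8.3531186539…; keep min(3, 2) = 2 s.f.
Rounded to 2 significant figures: 8.4.

8.4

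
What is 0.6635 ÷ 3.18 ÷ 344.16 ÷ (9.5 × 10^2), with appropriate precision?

6.4 × 10^-7

0.6635 ÷ 3.18 ÷ 344.16 ÷ (9.5 × 10^2) = 6.38160337732 × 10^-7…
Multiplication/division keeps the fewest significant figures: 0.6635 → 4 s.f., 3.18 → 3 s.f., 344.16 → 5 s.f., 9.5 × 10^2 → 2 s.f.; limit is 2.
Rounded to 2 significant figures: 6.4 × 10^-7.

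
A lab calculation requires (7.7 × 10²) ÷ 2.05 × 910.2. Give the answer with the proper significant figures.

(7.7 × 10²) ÷ 2.05 × 910.2 = 341880
Multiplication/division keeps the fewest significant figures: 7.7 × 10² → 2 s.f., 2.05 → 3 s.f., 910.2 → 4 s.f.; limit is 2.
Rounded to 2 significant figures: 3.4 × 10⁵.

3.4 × 10⁵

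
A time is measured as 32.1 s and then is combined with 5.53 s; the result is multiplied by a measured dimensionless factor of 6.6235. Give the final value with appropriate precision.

249 s

32.1 s + 5.53 s = 37.63 s; the sum is limited to 1 decimal place (3 s.f.).
Carrying full precision, 37.63 × 6.6235 = 249.242305 s; 6.6235 has 5 s.f., so the result keeps min(3, 5) = 3 s.f.
Rounded to 3 significant figures: 249 s.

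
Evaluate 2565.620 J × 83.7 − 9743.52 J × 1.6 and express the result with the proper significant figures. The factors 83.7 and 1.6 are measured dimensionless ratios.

1.99 × 10⁵ J

2565.620 × 83.7 = 214742.394 → 2.15 × 10⁵ J (3 s.f., last digit at the 10^3 place).
9743.52 × 1.6 = 15589.632 → 1.6 × 10⁴ J (2 s.f., last digit at the 10^3 place).
Difference: 199152.762 J; keep the coarser place, 10^3.
Result: 1.99 × 10⁵ J.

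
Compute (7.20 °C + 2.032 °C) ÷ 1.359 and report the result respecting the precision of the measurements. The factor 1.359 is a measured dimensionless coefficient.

6.79 °C

7.20 °C + 2.032 °C = 9.232 °C; the sum is limited to 2 decimal places (3 s.f.).
Carrying full precision, 9.232 ÷ 1.359 = 6.79323031641… °C; 1.359 has 4 s.f., so the result keeps min(3, 4) = 3 s.f.
Rounded to 3 significant figures: 6.79 °C.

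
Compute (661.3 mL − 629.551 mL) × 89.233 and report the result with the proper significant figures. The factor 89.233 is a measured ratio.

2.83 × 10^3 mL

661.3 mL − 629.551 mL = 31.749 mL; the difference is limited to 1 decimal place (3 s.f.).
Carrying full precision, 31.749 × 89.233 = 2833.058517 mL; 89.233 has 5 s.f., so the result keeps min(3, 5) = 3 s.f.
Rounded to 3 significant figures: 2.83 × 10^3 mL.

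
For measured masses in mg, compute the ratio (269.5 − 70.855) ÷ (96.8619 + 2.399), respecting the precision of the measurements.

2.001

269.5 − 70.855 = 198.645, limited to 1 d.p. → 4 s.f.; 96.8619 + 2.399 = 99.2609, limited to 3 d.p. → 5 s.f.
Carrying full precision, 198.645 ÷ 99.2609 = 2.00124117351…; keep min(4, 5) = 4 s.f.
Rounded to 4 significant figures: 2.001.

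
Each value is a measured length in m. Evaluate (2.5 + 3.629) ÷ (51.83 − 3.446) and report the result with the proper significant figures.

2.5 + 3.629 = 6.129, limited to 1 d.p. → 2 s.f.; 51.83 − 3.446 = 48.384, limited to 2 d.p. → 4 s.f.
Carrying full precision, 6.129 ÷ 48.384 = 0.126674107143…; keep min(2, 4) = 2 s.f.
Rounded to 2 significant figures: 0.13.

0.13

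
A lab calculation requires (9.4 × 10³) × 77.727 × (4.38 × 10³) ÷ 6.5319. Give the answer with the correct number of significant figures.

4.9 × 10⁸

(9.4 × 10³) × 77.727 × (4.38 × 10³) ÷ 6.5319 = 489930348.597…
Multiplication/division keeps the fewest significant figures: 9.4 × 10³ → 2 s.f., 77.727 → 5 s.f., 4.38 × 10³ → 3 s.f., 6.5319 → 5 s.f.; limit is 2.
Rounded to 2 significant figures: 4.9 × 10⁸.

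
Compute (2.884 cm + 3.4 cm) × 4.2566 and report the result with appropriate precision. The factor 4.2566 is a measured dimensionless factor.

27 cm

2.884 cm + 3.4 cm = 6.284 cm; the sum is limited to 1 decimal place (2 s.f.).
Carrying full precision, 6.284 × 4.2566 = 26.7484744 cm; 4.2566 has 5 s.f., so the result keeps min(2, 5) = 2 s.f.
Rounded to 2 significant figures: 27 cm.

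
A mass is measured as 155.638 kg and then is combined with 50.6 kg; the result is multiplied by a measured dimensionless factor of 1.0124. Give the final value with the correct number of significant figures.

155.638 kg + 50.6 kg = 206.238 kg; the sum is limited to 1 decimal place (4 s.f.).
Carrying full precision, 206.238 × 1.0124 = 208.7953512 kg; 1.0124 has 5 s.f., so the result keeps min(4, 5) = 4 s.f.
Rounded to 4 significant figures: 208.8 kg.

208.8 kg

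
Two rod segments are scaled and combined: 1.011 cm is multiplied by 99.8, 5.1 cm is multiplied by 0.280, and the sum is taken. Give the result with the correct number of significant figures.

1.011 × 99.8 = 100.8978 → 101 cm (3 s.f., last digit at the 10^0 place).
5.1 × 0.280 = 1.428 → 1.4 cm (2 s.f., last digit at the 10^-1 place).
Sum: 102.3258 cm; keep the coarser place, 10^0.
Result: 102 cm.

102 cm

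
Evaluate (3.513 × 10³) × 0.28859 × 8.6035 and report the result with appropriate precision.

(3.513 × 10³) × 0.28859 × 8.6035 = 8722.37172034…
Multiplication/division keeps the fewest significant figures: 3.513 × 10³ → 4 s.f., 0.28859 → 5 s.f., 8.6035 → 5 s.f.; limit is 4.
Rounded to 4 significant figures: 8722.

8722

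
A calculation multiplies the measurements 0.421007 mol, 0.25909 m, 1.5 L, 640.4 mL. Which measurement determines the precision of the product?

1.5 L

0.421007 mol → 6 s.f.; 0.25909 m → 5 s.f.; 1.5 L → 2 s.f.; 640.4 mL → 4 s.f.
The fewest is 2 significant figures, from 1.5 L.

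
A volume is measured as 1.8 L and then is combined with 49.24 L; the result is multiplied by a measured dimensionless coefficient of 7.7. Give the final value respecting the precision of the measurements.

3.9 × 10² L

1.8 L + 49.24 L = 51.04 L; the sum is limited to 1 decimal place (3 s.f.).
Carrying full precision, 51.04 × 7.7 = 393.008 L; 7.7 has 2 s.f., so the result keeps min(3, 2) = 2 s.f.
Rounded to 2 significant figures: 3.9 × 10² L.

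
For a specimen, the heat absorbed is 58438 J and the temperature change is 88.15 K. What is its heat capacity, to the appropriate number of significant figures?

662.9 J/K

heat capacity = 58438 J ÷ 88.15 K = 662.938173568… J/K.
58438 has 5 significant figures; 88.15 has 4.
Division/multiplication keeps the fewest: 4 significant figures.
Rounded: 662.9 J/K.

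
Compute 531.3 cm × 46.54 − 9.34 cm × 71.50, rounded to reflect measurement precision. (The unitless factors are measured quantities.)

2.406 × 10^4 cm

531.3 × 46.54 = 24726.702 → 2.473 × 10^4 cm (4 s.f., last digit at the 10^1 place).
9.34 × 71.50 = 667.81 → 668 cm (3 s.f., last digit at the 10^0 place).
Difference: 24058.892 cm; keep the coarser place, 10^1.
Result: 2.406 × 10^4 cm.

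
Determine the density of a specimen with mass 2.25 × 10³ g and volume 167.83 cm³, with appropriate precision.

density = 2.25 × 10³ g ÷ 167.83 cm³ = 13.4064231663… g/cm³.
2.25 × 10³ has 3 significant figures; 167.83 has 5.
Division/multiplication keeps the fewest: 3 significant figures.
Rounded: 13.4 g/cm³.

13.4 g/cm³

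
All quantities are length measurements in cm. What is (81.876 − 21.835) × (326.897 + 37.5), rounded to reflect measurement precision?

2.188 × 10⁴ cm²

81.876 − 21.835 = 60.041, limited to 3 d.p. → 5 s.f.; 326.897 + 37.5 = 364.397, limited to 1 d.p. → 4 s.f.
Carrying full precision, 60.041 × 364.397 = 21878.760277; keep min(5, 4) = 4 s.f.
Rounded to 4 significant figures: 2.188 × 10⁴ cm².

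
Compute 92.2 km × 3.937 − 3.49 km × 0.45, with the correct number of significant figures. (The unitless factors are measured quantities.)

92.2 × 3.937 = 362.9914 → 363 km (3 s.f., last digit at the 10^0 place).
3.49 × 0.45 = 1.5705 → 1.6 km (2 s.f., last digit at the 10^-1 place).
Difference: 361.4209 km; keep the coarser place, 10^0.
Result: 361 km.

361 km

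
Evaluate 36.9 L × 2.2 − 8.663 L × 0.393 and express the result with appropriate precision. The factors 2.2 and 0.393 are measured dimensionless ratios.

78 L

36.9 × 2.2 = 81.18 → 81 L (2 s.f., last digit at the 10^0 place).
8.663 × 0.393 = 3.404559 → 3.40 L (3 s.f., last digit at the 10^-2 place).
Difference: 77.775441 L; keep the coarser place, 10^0.
Result: 78 L.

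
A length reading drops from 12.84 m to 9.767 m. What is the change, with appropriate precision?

12.84 m − 9.767 m = 3.073 m.
Addition/subtraction keeps the fewest decimal places: 12.84 → 2 decimal places, 9.767 → 3 decimal places; limit is 2.
Rounded to 2 decimal places: 3.07 m.

3.07 m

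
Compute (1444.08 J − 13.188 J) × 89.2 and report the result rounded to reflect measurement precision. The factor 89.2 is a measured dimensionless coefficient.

1.28 × 10^5 J

1444.08 J − 13.188 J = 1430.892 J; the difference is limited to 2 decimal places (6 s.f.).
Carrying full precision, 1430.892 × 89.2 = 127635.5664 J; 89.2 has 3 s.f., so the result keeps min(6, 3) = 3 s.f.
Rounded to 3 significant figures: 1.28 × 10^5 J.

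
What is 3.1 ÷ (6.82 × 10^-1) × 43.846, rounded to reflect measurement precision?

3.1 ÷ (6.82 × 10^-1) × 43.846 = 199.3
Multiplication/division keeps the fewest significant figures: 3.1 → 2 s.f., 6.82 × 10^-1 → 3 s.f., 43.846 → 5 s.f.; limit is 2.
Rounded to 2 significant figures: 2.0 × 10^2.

2.0 × 10^2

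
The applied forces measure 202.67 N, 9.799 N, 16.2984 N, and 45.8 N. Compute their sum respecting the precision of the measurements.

202.67 N + 9.799 N + 16.2984 N + 45.8 N = 274.5674 N.
Addition/subtraction keeps the fewest decimal places: 202.67 → 2 decimal places, 9.799 → 3 decimal places, 16.2984 → 4 decimal places, 45.8 → 1 decimal place; limit is 1.
Rounded to 1 decimal place: 274.6 N.

274.6 N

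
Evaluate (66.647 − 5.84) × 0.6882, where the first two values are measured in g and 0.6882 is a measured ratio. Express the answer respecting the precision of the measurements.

41.85 g

66.647 g − 5.84 g = 60.807 g; the difference is limited to 2 decimal places (4 s.f.).
Carrying full precision, 60.807 × 0.6882 = 41.8473774 g; 0.6882 has 4 s.f., so the result keeps min(4, 4) = 4 s.f.
Rounded to 4 significant figures: 41.85 g.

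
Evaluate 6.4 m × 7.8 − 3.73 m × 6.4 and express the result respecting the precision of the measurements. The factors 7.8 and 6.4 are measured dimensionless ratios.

6.4 × 7.8 = 49.92 → 50. m (2 s.f., last digit at the 10^0 place).
3.73 × 6.4 = 23.872 → 24 m (2 s.f., last digit at the 10^0 place).
Difference: 26.048 m; keep the coarser place, 10^0.
Result: 26 m.

26 m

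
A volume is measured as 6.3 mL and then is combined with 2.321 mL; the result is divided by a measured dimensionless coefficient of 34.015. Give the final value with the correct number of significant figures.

2.5 × 10^-1 mL

6.3 mL + 2.321 mL = 8.621 mL; the sum is limited to 1 decimal place (2 s.f.).
Carrying full precision, 8.621 ÷ 34.015 = 0.253447008673… mL; 34.015 has 5 s.f., so the result keeps min(2, 5) = 2 s.f.
Rounded to 2 significant figures: 2.5 × 10^-1 mL.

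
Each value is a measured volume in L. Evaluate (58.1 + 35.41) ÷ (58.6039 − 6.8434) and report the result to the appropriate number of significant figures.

58.1 + 35.41 = 93.51, limited to 1 d.p. → 3 s.f.; 58.6039 − 6.8434 = 51.7605, limited to 4 d.p. → 6 s.f.
Carrying full precision, 93.51 ÷ 51.7605 = 1.80658996725…; keep min(3, 6) = 3 s.f.
Rounded to 3 significant figures: 1.81.

1.81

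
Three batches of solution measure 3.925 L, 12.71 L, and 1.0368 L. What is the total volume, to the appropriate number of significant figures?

17.67 L

3.925 L + 12.71 L + 1.0368 L = 17.6718 L.
Addition/subtraction keeps the fewest decimal places: 3.925 → 3 decimal places, 12.71 → 2 decimal places, 1.0368 → 4 decimal places; limit is 2.
Rounded to 2 decimal places: 17.67 L.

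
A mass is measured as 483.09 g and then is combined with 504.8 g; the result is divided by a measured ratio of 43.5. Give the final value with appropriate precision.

483.09 g + 504.8 g = 987.89 g; the sum is limited to 1 decimal place (4 s.f.).
Carrying full precision, 987.89 ÷ 43.5 = 22.7101149425… g; 43.5 has 3 s.f., so the result keeps min(4, 3) = 3 s.f.
Rounded to 3 significant figures: 22.7 g.

22.7 g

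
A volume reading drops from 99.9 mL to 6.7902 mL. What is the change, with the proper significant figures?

99.9 mL − 6.7902 mL = 93.1098 mL.
Addition/subtraction keeps the fewest decimal places: 99.9 → 1 decimal place, 6.7902 → 4 decimal places; limit is 1.
Rounded to 1 decimal place: 93.1 mL.

93.1 mL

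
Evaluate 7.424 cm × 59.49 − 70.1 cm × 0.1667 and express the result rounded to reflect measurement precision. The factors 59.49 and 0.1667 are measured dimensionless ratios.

7.424 × 59.49 = 441.65376 → 441.7 cm (4 s.f., last digit at the 10^-1 place).
70.1 × 0.1667 = 11.68567 → 11.7 cm (3 s.f., last digit at the 10^-1 place).
Difference: 429.96809 cm; keep the coarser place, 10^-1.
Result: 430.0 cm.

430.0 cm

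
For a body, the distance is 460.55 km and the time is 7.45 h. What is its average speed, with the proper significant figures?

61.8 km/h

average speed = 460.55 km ÷ 7.45 h = 61.8187919463… km/h.
460.55 has 5 significant figures; 7.45 has 3.
Division/multiplication keeps the fewest: 3 significant figures.
Rounded: 61.8 km/h.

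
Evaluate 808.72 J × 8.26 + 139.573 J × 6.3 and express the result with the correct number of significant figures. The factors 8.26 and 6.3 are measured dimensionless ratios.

7.56 × 10³ J

808.72 × 8.26 = 6680.0272 → 6.68 × 10³ J (3 s.f., last digit at the 10^1 place).
139.573 × 6.3 = 879.3099 → 8.8 × 10² J (2 s.f., last digit at the 10^1 place).
Sum: 7559.3371 J; keep the coarser place, 10^1.
Result: 7.56 × 10³ J.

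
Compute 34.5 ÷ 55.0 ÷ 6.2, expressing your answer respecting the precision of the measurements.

34.5 ÷ 55.0 ÷ 6.2 = 0.101173020528…
Multiplication/division keeps the fewest significant figures: 34.5 → 3 s.f., 55.0 → 3 s.f., 6.2 → 2 s.f.; limit is 2.
Rounded to 2 significant figures: 0.10.

0.10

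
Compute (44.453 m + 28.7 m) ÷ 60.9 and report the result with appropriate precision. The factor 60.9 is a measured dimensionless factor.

44.453 m + 28.7 m = 73.153 m; the sum is limited to 1 decimal place (3 s.f.).
Carrying full precision, 73.153 ÷ 60.9 = 1.20119868637… m; 60.9 has 3 s.f., so the result keeps min(3, 3) = 3 s.f.
Rounded to 3 significant figures: 1.20 m.

1.20 m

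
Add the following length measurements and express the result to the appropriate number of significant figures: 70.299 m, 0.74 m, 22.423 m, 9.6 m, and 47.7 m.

70.299 m + 0.74 m + 22.423 m + 9.6 m + 47.7 m = 150.762 m.
Addition/subtraction keeps the fewest decimal places: 70.299 → 3 decimal places, 0.74 → 2 decimal places, 22.423 → 3 decimal places, 9.6 → 1 decimal place, 47.7 → 1 decimal place; limit is 1.
Rounded to 1 decimal place: 150.8 m.

150.8 m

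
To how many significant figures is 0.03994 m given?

4

0.03994: leading zeros are not significant.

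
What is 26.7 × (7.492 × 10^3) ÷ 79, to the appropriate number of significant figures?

26.7 × (7.492 × 10^3) ÷ 79 = 2532.10632911…
Multiplication/division keeps the fewest significant figures: 26.7 → 3 s.f., 7.492 × 10^3 → 4 s.f., 79 → 2 s.f.; limit is 2.
Rounded to 2 significant figures: 2.5 × 10^3.

2.5 × 10^3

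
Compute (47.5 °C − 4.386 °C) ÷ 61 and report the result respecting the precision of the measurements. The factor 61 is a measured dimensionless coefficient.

47.5 °C − 4.386 °C = 43.114 °C; the difference is limited to 1 decimal place (3 s.f.).
Carrying full precision, 43.114 ÷ 61 = 0.706786885246… °C; 61 has 2 s.f., so the result keeps min(3, 2) = 2 s.f.
Rounded to 2 significant figures: 0.71 °C.

0.71 °C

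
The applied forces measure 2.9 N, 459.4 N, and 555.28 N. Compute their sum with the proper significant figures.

2.9 N + 459.4 N + 555.28 N = 1017.58 N.
Addition/subtraction keeps the fewest decimal places: 2.9 → 1 decimal place, 459.4 → 1 decimal place, 555.28 → 2 decimal places; limit is 1.
Rounded to 1 decimal place: 1017.6 N.

1017.6 N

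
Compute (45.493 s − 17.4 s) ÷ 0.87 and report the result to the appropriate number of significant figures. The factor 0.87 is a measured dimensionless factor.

32 s

45.493 s − 17.4 s = 28.093 s; the difference is limited to 1 decimal place (3 s.f.).
Carrying full precision, 28.093 ÷ 0.87 = 32.2908045977… s; 0.87 has 2 s.f., so the result keeps min(3, 2) = 2 s.f.
Rounded to 2 significant figures: 32 s.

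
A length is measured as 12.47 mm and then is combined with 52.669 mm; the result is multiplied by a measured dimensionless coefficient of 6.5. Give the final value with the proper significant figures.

12.47 mm + 52.669 mm = 65.139 mm; the sum is limited to 2 decimal places (4 s.f.).
Carrying full precision, 65.139 × 6.5 = 423.4035 mm; 6.5 has 2 s.f., so the result keeps min(4, 2) = 2 s.f.
Rounded to 2 significant figures: 4.2 × 10^2 mm.

4.2 × 10^2 mm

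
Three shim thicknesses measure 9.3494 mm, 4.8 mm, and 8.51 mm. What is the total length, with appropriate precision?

22.7 mm

9.3494 mm + 4.8 mm + 8.51 mm = 22.6594 mm.
Addition/subtraction keeps the fewest decimal places: 9.3494 → 4 decimal places, 4.8 → 1 decimal place, 8.51 → 2 decimal places; limit is 1.
Rounded to 1 decimal place: 22.7 mm.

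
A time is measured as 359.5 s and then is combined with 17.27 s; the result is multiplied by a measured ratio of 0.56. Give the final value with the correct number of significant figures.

359.5 s + 17.27 s = 376.77 s; the sum is limited to 1 decimal place (4 s.f.).
Carrying full precision, 376.77 × 0.56 = 210.9912 s; 0.56 has 2 s.f., so the result keeps min(4, 2) = 2 s.f.
Rounded to 2 significant figures: 2.1 × 10² s.

2.1 × 10² s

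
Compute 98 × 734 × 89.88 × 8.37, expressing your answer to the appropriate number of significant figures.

98 × 734 × 89.88 × 8.37 = 54114127.0992
Multiplication/division keeps the fewest significant figures: 98 → 2 s.f., 734 → 3 s.f., 89.88 → 4 s.f., 8.37 → 3 s.f.; limit is 2.
Rounded to 2 significant figures: 5.4 × 10⁷.

5.4 × 10⁷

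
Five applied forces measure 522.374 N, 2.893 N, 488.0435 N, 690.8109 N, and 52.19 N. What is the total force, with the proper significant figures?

1756.31 N

522.374 N + 2.893 N + 488.0435 N + 690.8109 N + 52.19 N = 1756.3114 N.
Addition/subtraction keeps the fewest decimal places: 522.374 → 3 decimal places, 2.893 → 3 decimal places, 488.0435 → 4 decimal places, 690.8109 → 4 decimal places, 52.19 → 2 decimal places; limit is 2.
Rounded to 2 decimal places: 1756.31 N.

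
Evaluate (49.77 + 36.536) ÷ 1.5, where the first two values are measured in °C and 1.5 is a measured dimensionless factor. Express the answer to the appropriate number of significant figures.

49.77 °C + 36.536 °C = 86.306 °C; the sum is limited to 2 decimal places (4 s.f.).
Carrying full precision, 86.306 ÷ 1.5 = 57.5373333333… °C; 1.5 has 2 s.f., so the result keeps min(4, 2) = 2 s.f.
Rounded to 2 significant figures: 58 °C.

58 °C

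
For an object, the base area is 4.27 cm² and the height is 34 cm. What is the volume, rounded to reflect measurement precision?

volume = 4.27 cm² × 34 cm = 145.18 cm³.
4.27 has 3 significant figures; 34 has 2.
Division/multiplication keeps the fewest: 2 significant figures.
Rounded: 1.5 × 10² cm³.

1.5 × 10² cm³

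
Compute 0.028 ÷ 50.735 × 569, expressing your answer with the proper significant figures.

3.1 × 10^-1

0.028 ÷ 50.735 × 569 = 0.314023849414…
Multiplication/division keeps the fewest significant figures: 0.028 → 2 s.f., 50.735 → 5 s.f., 569 → 3 s.f.; limit is 2.
Rounded to 2 significant figures: 3.1 × 10^-1.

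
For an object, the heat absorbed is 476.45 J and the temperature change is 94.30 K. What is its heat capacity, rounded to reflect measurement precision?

5.052 J/K

heat capacity = 476.45 J ÷ 94.30 K = 5.05249204666… J/K.
476.45 has 5 significant figures; 94.30 has 4.
Division/multiplication keeps the fewest: 4 significant figures.
Rounded: 5.052 J/K.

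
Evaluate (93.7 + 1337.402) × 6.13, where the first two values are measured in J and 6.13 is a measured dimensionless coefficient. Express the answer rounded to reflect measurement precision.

8.77 × 10³ J

93.7 J + 1337.402 J = 1431.102 J; the sum is limited to 1 decimal place (5 s.f.).
Carrying full precision, 1431.102 × 6.13 = 8772.65526 J; 6.13 has 3 s.f., so the result keeps min(5, 3) = 3 s.f.
Rounded to 3 significant figures: 8.77 × 10³ J.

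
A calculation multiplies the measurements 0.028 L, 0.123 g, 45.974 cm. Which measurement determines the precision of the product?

0.028 L

0.028 L → 2 s.f.; 0.123 g → 3 s.f.; 45.974 cm → 5 s.f.
The fewest is 2 significant figures, from 0.028 L.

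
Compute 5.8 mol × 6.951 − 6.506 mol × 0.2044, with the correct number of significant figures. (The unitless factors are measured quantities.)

39 mol

5.8 × 6.951 = 40.3158 → 4.0 × 10¹ mol (2 s.f., last digit at the 10^0 place).
6.506 × 0.2044 = 1.3298264 → 1.330 mol (4 s.f., last digit at the 10^-3 place).
Difference: 38.9859736 mol; keep the coarser place, 10^0.
Result: 39 mol.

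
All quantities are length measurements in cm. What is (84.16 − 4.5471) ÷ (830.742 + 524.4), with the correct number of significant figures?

0.05875

84.16 − 4.5471 = 79.6129, limited to 2 d.p. → 4 s.f.; 830.742 + 524.4 = 1355.142, limited to 1 d.p. → 5 s.f.
Carrying full precision, 79.6129 ÷ 1355.142 = 0.0587487510534…; keep min(4, 5) = 4 s.f.
Rounded to 4 significant figures: 0.05875.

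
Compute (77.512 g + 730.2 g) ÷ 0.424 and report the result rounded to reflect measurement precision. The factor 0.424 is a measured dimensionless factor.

77.512 g + 730.2 g = 807.712 g; the sum is limited to 1 decimal place (4 s.f.).
Carrying full precision, 807.712 ÷ 0.424 = 1904.98113208… g; 0.424 has 3 s.f., so the result keeps min(4, 3) = 3 s.f.
Rounded to 3 significant figures: 1.90 × 10^3 g.

1.90 × 10^3 g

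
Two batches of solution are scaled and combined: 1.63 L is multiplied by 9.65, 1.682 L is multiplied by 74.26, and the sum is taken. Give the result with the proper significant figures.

1.63 × 9.65 = 15.7295 → 15.7 L (3 s.f., last digit at the 10^-1 place).
1.682 × 74.26 = 124.90532 → 124.9 L (4 s.f., last digit at the 10^-1 place).
Sum: 140.63482 L; keep the coarser place, 10^-1.
Result: 140.6 L.

140.6 L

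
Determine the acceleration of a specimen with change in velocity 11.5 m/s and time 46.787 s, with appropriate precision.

0.246 m/s²

acceleration = 11.5 m/s ÷ 46.787 s = 0.245794772052… m/s².
11.5 has 3 significant figures; 46.787 has 5.
Division/multiplication keeps the fewest: 3 significant figures.
Rounded: 0.246 m/s².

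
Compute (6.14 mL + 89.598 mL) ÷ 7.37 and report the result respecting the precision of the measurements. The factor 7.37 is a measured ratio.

13.0 mL

6.14 mL + 89.598 mL = 95.738 mL; the sum is limited to 2 decimal places (4 s.f.).
Carrying full precision, 95.738 ÷ 7.37 = 12.9902306649… mL; 7.37 has 3 s.f., so the result keeps min(4, 3) = 3 s.f.
Rounded to 3 significant figures: 13.0 mL.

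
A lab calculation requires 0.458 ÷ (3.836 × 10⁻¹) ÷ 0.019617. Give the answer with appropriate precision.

0.458 ÷ (3.836 × 10⁻¹) ÷ 0.019617 = 60.8631306198…
Multiplication/division keeps the fewest significant figures: 0.458 → 3 s.f., 3.836 × 10⁻¹ → 4 s.f., 0.019617 → 5 s.f.; limit is 3.
Rounded to 3 significant figures: 60.9.

60.9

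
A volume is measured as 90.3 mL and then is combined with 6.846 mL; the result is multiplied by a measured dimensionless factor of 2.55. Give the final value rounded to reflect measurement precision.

248 mL

90.3 mL + 6.846 mL = 97.146 mL; the sum is limited to 1 decimal place (3 s.f.).
Carrying full precision, 97.146 × 2.55 = 247.7223 mL; 2.55 has 3 s.f., so the result keeps min(3, 3) = 3 s.f.
Rounded to 3 significant figures: 248 mL.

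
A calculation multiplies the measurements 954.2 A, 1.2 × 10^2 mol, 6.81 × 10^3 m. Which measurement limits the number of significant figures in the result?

1.2 × 10^2 mol

954.2 A → 4 s.f.; 1.2 × 10^2 mol → 2 s.f.; 6.81 × 10^3 m → 3 s.f.
The fewest is 2 significant figures, from 1.2 × 10^2 mol.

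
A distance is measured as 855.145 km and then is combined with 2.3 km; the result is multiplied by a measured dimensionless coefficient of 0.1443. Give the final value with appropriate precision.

855.145 km + 2.3 km = 857.445 km; the sum is limited to 1 decimal place (4 s.f.).
Carrying full precision, 857.445 × 0.1443 = 123.7293135 km; 0.1443 has 4 s.f., so the result keeps min(4, 4) = 4 s.f.
Rounded to 4 significant figures: 123.7 km.

123.7 km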